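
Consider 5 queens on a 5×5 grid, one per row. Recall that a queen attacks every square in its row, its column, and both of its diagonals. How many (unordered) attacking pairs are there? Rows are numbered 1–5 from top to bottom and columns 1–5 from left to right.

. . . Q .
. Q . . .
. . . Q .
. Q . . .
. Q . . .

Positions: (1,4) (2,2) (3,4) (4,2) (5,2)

Same column: (1,4)–(3,4) (column 4); (2,2)–(4,2) (column 2); (2,2)–(5,2) (column 2); (4,2)–(5,2) (column 2).
Same diagonal: (3,4)–(5,2) (|3−5| = |4−2| = 2).
Total attacking pairs: 5.

5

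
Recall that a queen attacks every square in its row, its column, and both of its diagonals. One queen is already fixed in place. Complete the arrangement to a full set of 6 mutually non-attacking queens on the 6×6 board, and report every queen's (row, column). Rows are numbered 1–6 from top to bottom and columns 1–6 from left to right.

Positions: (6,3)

Row 1: attacked by (6,3)→{3}. Safe: 1, 2, 4, 5, 6. Place at column 4.
Row 2: attacked by (1,4)→{3,4,5}; (6,3)→{3}. Safe: 1, 2, 6. Place at column 1.
Row 3: attacked by (1,4)→{2,4,6}; (2,1)→{1,2}; (6,3)→{3,6}. Safe: 5. Place at column 5.
Row 4: attacked by (1,4)→{1,4}; (2,1)→{1,3}; (3,5)→{4,5,6}; (6,3)→{1,3,5}. Safe: 2. Place at column 2.
Row 5: attacked by (1,4)→{4}; (2,1)→{1,4}; (3,5)→{3,5}; (4,2)→{1,2,3}; (6,3)→{2,3,4}. Safe: 6. Place at column 6.
Columns [4, 1, 5, 2, 6, 3], r−c [-3, 1, -2, 2, -1, 3], r+c [5, 3, 8, 6, 11, 9] are all distinct, so no two queens attack.

(1,4) (2,1) (3,5) (4,2) (5,6) (6,3)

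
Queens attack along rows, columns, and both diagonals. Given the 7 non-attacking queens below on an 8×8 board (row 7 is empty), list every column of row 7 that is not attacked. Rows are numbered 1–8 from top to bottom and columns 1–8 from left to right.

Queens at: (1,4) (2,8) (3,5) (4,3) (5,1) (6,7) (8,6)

columns 2

(1,4) attacks row 7 at column 4.
(2,8) attacks row 7 at column 8 and diagonals 3.
(3,5) attacks row 7 at column 5 and diagonals 1.
(4,3) attacks row 7 at column 3 and diagonals 6.
(5,1) attacks row 7 at column 1 and diagonals 3.
(6,7) attacks row 7 at column 7 and diagonals 6, 8.
(8,6) attacks row 7 at column 6 and diagonals 5, 7.
Attacked columns: {1, 3, 4, 5, 6, 7, 8}. Safe: {2}.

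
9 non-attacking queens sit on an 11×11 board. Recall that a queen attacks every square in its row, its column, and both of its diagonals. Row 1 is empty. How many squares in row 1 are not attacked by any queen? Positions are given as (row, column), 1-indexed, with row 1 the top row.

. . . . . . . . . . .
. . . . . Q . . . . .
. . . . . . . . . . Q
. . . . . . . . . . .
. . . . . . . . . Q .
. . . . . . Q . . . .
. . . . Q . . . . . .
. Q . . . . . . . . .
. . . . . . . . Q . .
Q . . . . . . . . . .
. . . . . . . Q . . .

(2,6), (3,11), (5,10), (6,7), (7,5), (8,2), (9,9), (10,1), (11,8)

(2,6) attacks row 1 at column 6 and diagonals 5, 7.
(3,11) attacks row 1 at column 11 and diagonals 9.
(5,10) attacks row 1 at column 10 and diagonals 6.
(6,7) attacks row 1 at column 7 and diagonals 2.
(7,5) attacks row 1 at column 5 and diagonals 11.
(8,2) attacks row 1 at column 2 and diagonals 9.
(9,9) attacks row 1 at column 9 and diagonals 1.
(10,1) attacks row 1 at column 1 and diagonals 10.
(11,8) attacks row 1 at column 8.
Attacked columns: {1, 2, 5, 6, 7, 8, 9, 10, 11}. Safe: {3, 4}.

2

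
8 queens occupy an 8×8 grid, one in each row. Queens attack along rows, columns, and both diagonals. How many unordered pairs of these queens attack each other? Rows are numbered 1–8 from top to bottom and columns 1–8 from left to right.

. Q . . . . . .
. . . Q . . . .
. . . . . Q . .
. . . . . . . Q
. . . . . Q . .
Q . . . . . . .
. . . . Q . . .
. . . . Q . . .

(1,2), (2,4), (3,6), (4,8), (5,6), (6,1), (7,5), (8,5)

4

Same column: (3,6)–(5,6) (column 6); (7,5)–(8,5) (column 5).
Same diagonal: (1,2)–(5,6) (|1−5| = |2−6| = 4); (4,8)–(7,5) (|4−7| = |8−5| = 3).
Total attacking pairs: 4.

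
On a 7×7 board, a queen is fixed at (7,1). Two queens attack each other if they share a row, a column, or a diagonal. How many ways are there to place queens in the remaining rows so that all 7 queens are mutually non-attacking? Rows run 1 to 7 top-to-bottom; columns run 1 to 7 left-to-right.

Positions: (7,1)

4

Branch on row 1: col 2 → 0; col 3 → 1; col 4 → 1; col 5 → 1; col 6 → 1.
Sum: 0 + 1 + 1 + 1 + 1 = 4.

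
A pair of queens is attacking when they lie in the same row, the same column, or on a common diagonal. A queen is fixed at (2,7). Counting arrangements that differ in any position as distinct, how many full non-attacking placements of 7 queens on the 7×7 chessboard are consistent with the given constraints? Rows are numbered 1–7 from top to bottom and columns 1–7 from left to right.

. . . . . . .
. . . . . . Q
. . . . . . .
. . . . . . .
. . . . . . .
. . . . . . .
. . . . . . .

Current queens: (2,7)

7

Branch on row 1: col 1 → 0; col 2 → 1; col 3 → 2; col 4 → 2; col 5 → 2.
Sum: 0 + 1 + 2 + 2 + 2 = 7.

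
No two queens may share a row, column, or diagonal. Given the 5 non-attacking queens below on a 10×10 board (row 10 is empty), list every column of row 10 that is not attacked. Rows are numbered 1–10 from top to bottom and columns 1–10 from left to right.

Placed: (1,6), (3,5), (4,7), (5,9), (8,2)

(1,6) attacks row 10 at column 6.
(3,5) attacks row 10 at column 5.
(4,7) attacks row 10 at column 7 and diagonals 1.
(5,9) attacks row 10 at column 9 and diagonals 4.
(8,2) attacks row 10 at column 2 and diagonals 4.
Attacked columns: {1, 2, 4, 5, 6, 7, 9}. Safe: {3, 8, 10}.

columns 3, 8, 10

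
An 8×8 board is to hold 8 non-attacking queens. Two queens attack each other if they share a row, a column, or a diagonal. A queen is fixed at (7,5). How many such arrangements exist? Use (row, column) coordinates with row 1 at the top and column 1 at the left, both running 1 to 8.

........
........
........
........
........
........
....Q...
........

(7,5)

8

Branch on row 1: col 1 → 1; col 2 → 0; col 3 → 1; col 4 → 3; col 6 → 3; col 7 → 0; col 8 → 0.
Sum: 1 + 0 + 1 + 3 + 3 + 0 + 0 = 8.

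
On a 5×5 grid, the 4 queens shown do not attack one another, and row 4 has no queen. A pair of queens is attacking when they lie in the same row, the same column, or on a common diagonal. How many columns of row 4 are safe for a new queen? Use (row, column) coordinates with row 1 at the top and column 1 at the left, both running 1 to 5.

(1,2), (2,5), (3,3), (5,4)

(1,2) attacks row 4 at column 2 and diagonals 5.
(2,5) attacks row 4 at column 5 and diagonals 3.
(3,3) attacks row 4 at column 3 and diagonals 2, 4.
(5,4) attacks row 4 at column 4 and diagonals 3, 5.
Attacked columns: {2, 3, 4, 5}. Safe: {1}.

1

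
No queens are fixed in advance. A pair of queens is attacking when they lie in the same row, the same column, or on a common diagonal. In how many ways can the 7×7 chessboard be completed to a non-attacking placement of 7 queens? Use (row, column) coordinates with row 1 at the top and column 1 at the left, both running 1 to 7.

Branch on row 1: col 1 → 4; col 2 → 7; col 3 → 6; col 4 → 6; col 5 → 6; col 6 → 7; col 7 → 4.
Sum: 4 + 7 + 6 + 6 + 6 + 7 + 4 = 40.
(This is the classic 7-queens count.)

40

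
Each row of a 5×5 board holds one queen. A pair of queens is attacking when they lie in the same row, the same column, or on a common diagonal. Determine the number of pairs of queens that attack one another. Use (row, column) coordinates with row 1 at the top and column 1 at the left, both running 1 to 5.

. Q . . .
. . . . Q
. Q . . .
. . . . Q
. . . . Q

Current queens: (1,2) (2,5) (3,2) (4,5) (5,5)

5

Same column: (1,2)–(3,2) (column 2); (2,5)–(4,5) (column 5); (2,5)–(5,5) (column 5); (4,5)–(5,5) (column 5).
Same diagonal: (1,2)–(4,5) (|1−4| = |2−5| = 3).
Total attacking pairs: 5.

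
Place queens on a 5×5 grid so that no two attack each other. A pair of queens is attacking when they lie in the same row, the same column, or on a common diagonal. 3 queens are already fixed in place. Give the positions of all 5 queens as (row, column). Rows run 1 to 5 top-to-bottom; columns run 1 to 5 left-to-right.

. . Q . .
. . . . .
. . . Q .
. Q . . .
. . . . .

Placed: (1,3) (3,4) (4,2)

Row 2: attacked by (1,3)→{2,3,4}; (3,4)→{3,4,5}; (4,2)→{2,4}. Safe: 1. Place at column 1.
Row 5: attacked by (1,3)→{3}; (2,1)→{1,4}; (3,4)→{2,4}; (4,2)→{1,2,3}. Safe: 5. Place at column 5.
Columns [3, 1, 4, 2, 5], r−c [-2, 1, -1, 2, 0], r+c [4, 3, 7, 6, 10] are all distinct, so no two queens attack.

(1,3) (2,1) (3,4) (4,2) (5,5)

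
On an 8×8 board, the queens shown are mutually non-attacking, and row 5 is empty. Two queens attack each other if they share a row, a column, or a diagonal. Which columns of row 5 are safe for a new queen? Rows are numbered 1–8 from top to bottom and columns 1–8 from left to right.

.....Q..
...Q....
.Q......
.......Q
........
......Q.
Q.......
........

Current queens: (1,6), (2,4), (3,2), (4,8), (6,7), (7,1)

columns 5

(1,6) attacks row 5 at column 6 and diagonals 2.
(2,4) attacks row 5 at column 4 and diagonals 1, 7.
(3,2) attacks row 5 at column 2 and diagonals 4.
(4,8) attacks row 5 at column 8 and diagonals 7.
(6,7) attacks row 5 at column 7 and diagonals 6, 8.
(7,1) attacks row 5 at column 1 and diagonals 3.
Attacked columns: {1, 2, 3, 4, 6, 7, 8}. Safe: {5}.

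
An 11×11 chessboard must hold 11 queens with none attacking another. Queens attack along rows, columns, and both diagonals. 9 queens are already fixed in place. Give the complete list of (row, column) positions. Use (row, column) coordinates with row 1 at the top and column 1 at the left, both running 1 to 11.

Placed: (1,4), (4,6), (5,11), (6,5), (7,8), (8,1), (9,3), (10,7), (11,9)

Row 2: attacked by (1,4)→{3,4,5}; (4,6)→{4,6,8}; (5,11)→{8,11}; (6,5)→{1,5,9}; (7,8)→{3,8}; (8,1)→{1,7}; (9,3)→{3,10}; (10,7)→{7}; (11,9)→{9}. Safe: 2. Place at column 2.
Row 3: attacked by (1,4)→{2,4,6}; (2,2)→{1,2,3}; (4,6)→{5,6,7}; (5,11)→{9,11}; (6,5)→{2,5,8}; (7,8)→{4,8}; (8,1)→{1,6}; (9,3)→{3,9}; (10,7)→{7}; (11,9)→{1,9}. Safe: 10. Place at column 10.
Columns [4, 2, 10, 6, 11, 5, 8, 1, 3, 7, 9], r−c [-3, 0, -7, -2, -6, 1, -1, 7, 6, 3, 2], r+c [5, 4, 13, 10, 16, 11, 15, 9, 12, 17, 20] are all distinct, so no two queens attack.

(1,4) (2,2) (3,10) (4,6) (5,11) (6,5) (7,8) (8,1) (9,3) (10,7) (11,9)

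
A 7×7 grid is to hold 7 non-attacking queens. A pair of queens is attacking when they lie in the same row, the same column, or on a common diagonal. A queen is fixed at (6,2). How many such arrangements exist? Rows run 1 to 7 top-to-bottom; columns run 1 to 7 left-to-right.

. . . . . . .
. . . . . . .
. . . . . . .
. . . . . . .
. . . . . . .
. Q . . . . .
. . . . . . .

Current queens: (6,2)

4

Branch on row 1: col 1 → 1; col 3 → 1; col 4 → 0; col 5 → 1; col 6 → 1.
Sum: 1 + 1 + 0 + 1 + 1 = 4.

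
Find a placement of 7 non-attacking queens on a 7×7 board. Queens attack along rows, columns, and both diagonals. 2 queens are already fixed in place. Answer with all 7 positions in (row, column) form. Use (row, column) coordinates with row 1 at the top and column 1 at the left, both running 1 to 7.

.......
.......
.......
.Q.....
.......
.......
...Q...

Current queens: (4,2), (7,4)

Row 1: attacked by (4,2)→{2,5}; (7,4)→{4}. Safe: 1, 3, 6, 7. Place at column 3.
Row 2: attacked by (1,3)→{2,3,4}; (4,2)→{2,4}; (7,4)→{4}. Safe: 1, 5, 6, 7. Place at column 1.
Row 3: attacked by (1,3)→{1,3,5}; (2,1)→{1,2}; (4,2)→{1,2,3}; (7,4)→{4}. Safe: 6, 7. Place at column 6.
Row 5: attacked by (1,3)→{3,7}; (2,1)→{1,4}; (3,6)→{4,6}; (4,2)→{1,2,3}; (7,4)→{2,4,6}. Safe: 5. Place at column 5.
Row 6: attacked by (1,3)→{3}; (2,1)→{1,5}; (3,6)→{3,6}; (4,2)→{2,4}; (5,5)→{4,5,6}; (7,4)→{3,4,5}. Safe: 7. Place at column 7.
Columns [3, 1, 6, 2, 5, 7, 4], r−c [-2, 1, -3, 2, 0, -1, 3], r+c [4, 3, 9, 6, 10, 13, 11] are all distinct, so no two queens attack.

(1,3) (2,1) (3,6) (4,2) (5,5) (6,7) (7,4)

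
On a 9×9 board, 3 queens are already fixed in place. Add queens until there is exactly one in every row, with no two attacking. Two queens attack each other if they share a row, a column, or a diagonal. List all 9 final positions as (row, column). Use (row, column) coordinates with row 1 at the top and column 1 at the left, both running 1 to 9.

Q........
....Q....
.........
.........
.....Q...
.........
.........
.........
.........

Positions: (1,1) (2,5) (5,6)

(1,1) (2,5) (3,9) (4,2) (5,6) (6,8) (7,3) (8,7) (9,4)

Row 3: attacked by (1,1)→{1,3}; (2,5)→{4,5,6}; (5,6)→{4,6,8}. Safe: 2, 7, 9. Place at column 9.
Row 4: attacked by (1,1)→{1,4}; (2,5)→{3,5,7}; (3,9)→{8,9}; (5,6)→{5,6,7}. Safe: 2. Place at column 2.
Row 6: attacked by (1,1)→{1,6}; (2,5)→{1,5,9}; (3,9)→{6,9}; (4,2)→{2,4}; (5,6)→{5,6,7}. Safe: 3, 8. Place at column 8.
Row 7: attacked by (1,1)→{1,7}; (2,5)→{5}; (3,9)→{5,9}; (4,2)→{2,5}; (5,6)→{4,6,8}; (6,8)→{7,8,9}. Safe: 3. Place at column 3.
Row 8: attacked by (1,1)→{1,8}; (2,5)→{5}; (3,9)→{4,9}; (4,2)→{2,6}; (5,6)→{3,6,9}; (6,8)→{6,8}; (7,3)→{2,3,4}. Safe: 7. Place at column 7.
Row 9: attacked by (1,1)→{1,9}; (2,5)→{5}; (3,9)→{3,9}; (4,2)→{2,7}; (5,6)→{2,6}; (6,8)→{5,8}; (7,3)→{1,3,5}; (8,7)→{6,7,8}. Safe: 4. Place at column 4.
Columns [1, 5, 9, 2, 6, 8, 3, 7, 4], r−c [0, -3, -6, 2, -1, -2, 4, 1, 5], r+c [2, 7, 12, 6, 11, 14, 10, 15, 13] are all distinct, so no two queens attack.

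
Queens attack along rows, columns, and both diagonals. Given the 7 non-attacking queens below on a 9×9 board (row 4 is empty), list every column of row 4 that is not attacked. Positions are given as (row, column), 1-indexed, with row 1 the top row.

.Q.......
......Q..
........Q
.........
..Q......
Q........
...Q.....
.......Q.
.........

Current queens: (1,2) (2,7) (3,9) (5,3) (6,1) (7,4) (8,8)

columns 6

(1,2) attacks row 4 at column 2 and diagonals 5.
(2,7) attacks row 4 at column 7 and diagonals 5, 9.
(3,9) attacks row 4 at column 9 and diagonals 8.
(5,3) attacks row 4 at column 3 and diagonals 2, 4.
(6,1) attacks row 4 at column 1 and diagonals 3.
(7,4) attacks row 4 at column 4 and diagonals 1, 7.
(8,8) attacks row 4 at column 8 and diagonals 4.
Attacked columns: {1, 2, 3, 4, 5, 7, 8, 9}. Safe: {6}.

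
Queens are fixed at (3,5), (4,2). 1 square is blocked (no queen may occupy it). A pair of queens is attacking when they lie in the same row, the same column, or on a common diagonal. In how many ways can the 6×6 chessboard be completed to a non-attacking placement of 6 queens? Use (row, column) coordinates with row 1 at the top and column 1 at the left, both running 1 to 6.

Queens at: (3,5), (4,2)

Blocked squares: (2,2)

1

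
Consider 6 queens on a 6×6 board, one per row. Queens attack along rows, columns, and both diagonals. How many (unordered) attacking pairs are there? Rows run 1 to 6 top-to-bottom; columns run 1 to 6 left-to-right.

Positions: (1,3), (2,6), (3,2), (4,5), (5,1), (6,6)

1

Same column: (2,6)–(6,6) (column 6).
Total attacking pairs: 1.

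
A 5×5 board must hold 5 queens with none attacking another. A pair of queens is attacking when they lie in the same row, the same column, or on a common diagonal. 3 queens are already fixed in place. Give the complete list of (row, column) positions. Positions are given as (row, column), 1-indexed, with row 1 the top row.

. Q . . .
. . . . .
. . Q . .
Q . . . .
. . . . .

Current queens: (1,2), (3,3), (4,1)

Row 2: attacked by (1,2)→{1,2,3}; (3,3)→{2,3,4}; (4,1)→{1,3}. Safe: 5. Place at column 5.
Row 5: attacked by (1,2)→{2}; (2,5)→{2,5}; (3,3)→{1,3,5}; (4,1)→{1,2}. Safe: 4. Place at column 4.
Columns [2, 5, 3, 1, 4], r−c [-1, -3, 0, 3, 1], r+c [3, 7, 6, 5, 9] are all distinct, so no two queens attack.

(1,2) (2,5) (3,3) (4,1) (5,4)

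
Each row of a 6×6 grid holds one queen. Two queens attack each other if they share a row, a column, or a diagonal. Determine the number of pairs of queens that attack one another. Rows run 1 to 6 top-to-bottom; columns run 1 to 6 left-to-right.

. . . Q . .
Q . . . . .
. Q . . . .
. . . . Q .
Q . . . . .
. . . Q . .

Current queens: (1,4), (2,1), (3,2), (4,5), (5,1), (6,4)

4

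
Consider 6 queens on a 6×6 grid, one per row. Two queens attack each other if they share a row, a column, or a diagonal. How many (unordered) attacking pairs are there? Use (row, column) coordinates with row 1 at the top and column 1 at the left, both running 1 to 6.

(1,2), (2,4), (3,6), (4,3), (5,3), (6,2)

3

Same column: (1,2)–(6,2) (column 2); (4,3)–(5,3) (column 3).
Same diagonal: (5,3)–(6,2) (|5−6| = |3−2| = 1).
Total attacking pairs: 3.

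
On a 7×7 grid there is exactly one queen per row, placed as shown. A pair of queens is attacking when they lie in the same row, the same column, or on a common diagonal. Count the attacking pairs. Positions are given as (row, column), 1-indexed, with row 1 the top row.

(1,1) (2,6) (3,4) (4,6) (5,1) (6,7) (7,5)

Same column: (1,1)–(5,1) (column 1); (2,6)–(4,6) (column 6).
Same diagonal: (3,4)–(6,7) (|3−6| = |4−7| = 3).
Total attacking pairs: 3.

3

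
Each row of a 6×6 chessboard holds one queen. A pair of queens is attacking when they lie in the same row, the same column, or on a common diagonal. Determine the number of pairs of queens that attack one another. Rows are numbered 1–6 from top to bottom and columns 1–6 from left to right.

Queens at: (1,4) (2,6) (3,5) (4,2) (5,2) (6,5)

Same column: (3,5)–(6,5) (column 5); (4,2)–(5,2) (column 2).
Same diagonal: (2,6)–(3,5) (|2−3| = |6−5| = 1).
Total attacking pairs: 3.

3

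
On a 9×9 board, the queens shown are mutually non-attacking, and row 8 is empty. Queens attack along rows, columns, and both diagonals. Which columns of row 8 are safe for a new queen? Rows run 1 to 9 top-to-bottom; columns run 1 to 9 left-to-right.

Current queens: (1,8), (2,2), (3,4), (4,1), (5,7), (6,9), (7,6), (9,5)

(1,8) attacks row 8 at column 8 and diagonals 1.
(2,2) attacks row 8 at column 2 and diagonals 8.
(3,4) attacks row 8 at column 4 and diagonals 9.
(4,1) attacks row 8 at column 1 and diagonals 5.
(5,7) attacks row 8 at column 7 and diagonals 4.
(6,9) attacks row 8 at column 9 and diagonals 7.
(7,6) attacks row 8 at column 6 and diagonals 5, 7.
(9,5) attacks row 8 at column 5 and diagonals 4, 6.
Attacked columns: {1, 2, 4, 5, 6, 7, 8, 9}. Safe: {3}.

columns 3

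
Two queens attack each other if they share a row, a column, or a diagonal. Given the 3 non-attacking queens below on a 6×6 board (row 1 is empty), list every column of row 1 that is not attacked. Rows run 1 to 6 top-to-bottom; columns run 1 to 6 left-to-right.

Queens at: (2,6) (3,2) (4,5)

columns 1, 3

(2,6) attacks row 1 at column 6 and diagonals 5.
(3,2) attacks row 1 at column 2 and diagonals 4.
(4,5) attacks row 1 at column 5 and diagonals 2.
Attacked columns: {2, 4, 5, 6}. Safe: {1, 3}.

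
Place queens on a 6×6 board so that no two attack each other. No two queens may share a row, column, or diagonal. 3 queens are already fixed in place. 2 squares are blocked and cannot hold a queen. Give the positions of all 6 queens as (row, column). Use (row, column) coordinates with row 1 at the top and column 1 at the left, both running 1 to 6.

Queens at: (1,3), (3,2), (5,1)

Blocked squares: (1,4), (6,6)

(1,3) (2,6) (3,2) (4,5) (5,1) (6,4)

Row 2: attacked by (1,3)→{2,3,4}; (3,2)→{1,2,3}; (5,1)→{1,4}. Safe: 5, 6. Place at column 6.
Row 4: attacked by (1,3)→{3,6}; (2,6)→{4,6}; (3,2)→{1,2,3}; (5,1)→{1,2}. Safe: 5. Place at column 5.
Row 6: attacked by (1,3)→{3}; (2,6)→{2,6}; (3,2)→{2,5}; (4,5)→{3,5}; (5,1)→{1,2}. Blocked: 6. Safe: 4. Place at column 4.
Columns [3, 6, 2, 5, 1, 4], r−c [-2, -4, 1, -1, 4, 2], r+c [4, 8, 5, 9, 6, 10] are all distinct, so no two queens attack.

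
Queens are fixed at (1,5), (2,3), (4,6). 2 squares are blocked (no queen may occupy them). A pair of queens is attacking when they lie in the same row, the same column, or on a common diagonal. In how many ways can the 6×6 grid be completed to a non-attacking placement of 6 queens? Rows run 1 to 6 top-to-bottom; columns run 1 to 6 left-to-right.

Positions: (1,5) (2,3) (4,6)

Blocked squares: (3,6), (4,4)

1

Branch on row 3: col 1 → 1.
Sum: 1 = 1.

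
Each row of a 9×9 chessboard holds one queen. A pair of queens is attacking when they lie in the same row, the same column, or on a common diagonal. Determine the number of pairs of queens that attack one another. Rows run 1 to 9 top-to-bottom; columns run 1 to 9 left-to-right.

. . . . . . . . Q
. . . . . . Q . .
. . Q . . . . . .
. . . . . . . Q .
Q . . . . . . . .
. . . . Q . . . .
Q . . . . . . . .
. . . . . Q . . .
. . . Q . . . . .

2

Same column: (5,1)–(7,1) (column 1).
Same diagonal: (3,3)–(5,1) (|3−5| = |3−1| = 2).
Total attacking pairs: 2.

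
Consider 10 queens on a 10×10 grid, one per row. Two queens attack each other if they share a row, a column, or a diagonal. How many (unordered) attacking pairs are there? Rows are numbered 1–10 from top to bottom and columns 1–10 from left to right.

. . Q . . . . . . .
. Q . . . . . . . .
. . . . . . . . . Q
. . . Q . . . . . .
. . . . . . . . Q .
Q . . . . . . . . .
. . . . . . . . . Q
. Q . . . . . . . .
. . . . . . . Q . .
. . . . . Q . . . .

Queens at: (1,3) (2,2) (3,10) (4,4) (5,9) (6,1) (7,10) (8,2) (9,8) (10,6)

5

Same column: (2,2)–(8,2) (column 2); (3,10)–(7,10) (column 10).
Same diagonal: (1,3)–(2,2) (|1−2| = |3−2| = 1); (2,2)–(4,4) (|2−4| = |2−4| = 2); (7,10)–(9,8) (|7−9| = |10−8| = 2).
Total attacking pairs: 5.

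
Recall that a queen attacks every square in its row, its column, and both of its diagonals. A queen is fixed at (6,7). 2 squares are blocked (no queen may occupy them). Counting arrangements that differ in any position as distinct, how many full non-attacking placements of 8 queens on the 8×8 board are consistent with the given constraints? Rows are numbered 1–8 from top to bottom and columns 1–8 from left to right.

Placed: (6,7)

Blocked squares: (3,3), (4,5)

14

Branch on row 1: col 1 → 1; col 3 → 4; col 4 → 3; col 5 → 3; col 6 → 2; col 8 → 1.
Sum: 1 + 4 + 3 + 3 + 2 + 1 = 14.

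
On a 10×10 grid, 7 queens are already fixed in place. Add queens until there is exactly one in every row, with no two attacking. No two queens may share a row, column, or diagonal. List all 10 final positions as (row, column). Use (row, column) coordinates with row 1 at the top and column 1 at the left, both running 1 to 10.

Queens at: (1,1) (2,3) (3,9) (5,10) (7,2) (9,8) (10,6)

(1,1) (2,3) (3,9) (4,7) (5,10) (6,4) (7,2) (8,5) (9,8) (10,6)

Row 4: attacked by (1,1)→{1,4}; (2,3)→{1,3,5}; (3,9)→{8,9,10}; (5,10)→{9,10}; (7,2)→{2,5}; (9,8)→{3,8}; (10,6)→{6}. Safe: 7. Place at column 7.
Row 6: attacked by (1,1)→{1,6}; (2,3)→{3,7}; (3,9)→{6,9}; (4,7)→{5,7,9}; (5,10)→{9,10}; (7,2)→{1,2,3}; (9,8)→{5,8}; (10,6)→{2,6,10}. Safe: 4. Place at column 4.
Row 8: attacked by (1,1)→{1,8}; (2,3)→{3,9}; (3,9)→{4,9}; (4,7)→{3,7}; (5,10)→{7,10}; (6,4)→{2,4,6}; (7,2)→{1,2,3}; (9,8)→{7,8,9}; (10,6)→{4,6,8}. Safe: 5. Place at column 5.
Columns [1, 3, 9, 7, 10, 4, 2, 5, 8, 6], r−c [0, -1, -6, -3, -5, 2, 5, 3, 1, 4], r+c [2, 5, 12, 11, 15, 10, 9, 13, 17, 16] are all distinct, so no two queens attack.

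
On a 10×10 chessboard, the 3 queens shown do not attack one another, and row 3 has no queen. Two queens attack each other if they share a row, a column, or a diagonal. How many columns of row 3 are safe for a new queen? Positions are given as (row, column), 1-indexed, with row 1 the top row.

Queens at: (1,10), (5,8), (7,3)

5

(1,10) attacks row 3 at column 10 and diagonals 8.
(5,8) attacks row 3 at column 8 and diagonals 6, 10.
(7,3) attacks row 3 at column 3 and diagonals 7.
Attacked columns: {3, 6, 7, 8, 10}. Safe: {1, 2, 4, 5, 9}.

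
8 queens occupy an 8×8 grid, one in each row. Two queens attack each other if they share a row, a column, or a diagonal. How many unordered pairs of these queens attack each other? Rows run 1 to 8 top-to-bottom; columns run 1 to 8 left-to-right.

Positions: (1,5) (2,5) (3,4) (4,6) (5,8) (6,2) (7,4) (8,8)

Same column: (1,5)–(2,5) (column 5); (3,4)–(7,4) (column 4); (5,8)–(8,8) (column 8).
Same diagonal: (2,5)–(3,4) (|2−3| = |5−4| = 1); (2,5)–(5,8) (|2−5| = |5−8| = 3).
Total attacking pairs: 5.

5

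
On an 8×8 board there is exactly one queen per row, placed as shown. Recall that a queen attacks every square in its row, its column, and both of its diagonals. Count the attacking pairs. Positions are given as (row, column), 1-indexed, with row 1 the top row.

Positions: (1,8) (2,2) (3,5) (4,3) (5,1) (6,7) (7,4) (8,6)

0

All columns are distinct and no two queens satisfy |Δrow| = |Δcol|, so no pair attacks.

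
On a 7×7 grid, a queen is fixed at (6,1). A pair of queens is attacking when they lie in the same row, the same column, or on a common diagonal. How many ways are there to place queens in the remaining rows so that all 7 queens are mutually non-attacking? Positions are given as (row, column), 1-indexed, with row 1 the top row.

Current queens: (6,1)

7

Branch on row 1: col 2 → 1; col 3 → 1; col 4 → 2; col 5 → 2; col 7 → 1.
Sum: 1 + 1 + 2 + 2 + 1 = 7.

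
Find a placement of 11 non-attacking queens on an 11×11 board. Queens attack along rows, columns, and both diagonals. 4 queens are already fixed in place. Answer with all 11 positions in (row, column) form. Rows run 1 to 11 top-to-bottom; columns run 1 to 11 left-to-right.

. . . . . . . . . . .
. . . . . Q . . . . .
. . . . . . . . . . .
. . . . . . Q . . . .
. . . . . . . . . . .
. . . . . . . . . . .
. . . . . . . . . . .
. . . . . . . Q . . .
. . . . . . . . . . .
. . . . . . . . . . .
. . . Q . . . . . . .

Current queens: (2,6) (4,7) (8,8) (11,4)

(1,2) (2,6) (3,10) (4,7) (5,1) (6,3) (7,5) (8,8) (9,11) (10,9) (11,4)

Row 1: attacked by (2,6)→{5,6,7}; (4,7)→{4,7,10}; (8,8)→{1,8}; (11,4)→{4}. Safe: 2, 3, 9, 11. Place at column 2.
Row 3: attacked by (1,2)→{2,4}; (2,6)→{5,6,7}; (4,7)→{6,7,8}; (8,8)→{3,8}; (11,4)→{4}. Safe: 1, 9, 10, 11. Place at column 10.
Row 5: attacked by (1,2)→{2,6}; (2,6)→{3,6,9}; (3,10)→{8,10}; (4,7)→{6,7,8}; (8,8)→{5,8,11}; (11,4)→{4,10}. Safe: 1. Place at column 1.
Row 6: attacked by (1,2)→{2,7}; (2,6)→{2,6,10}; (3,10)→{7,10}; (4,7)→{5,7,9}; (5,1)→{1,2}; (8,8)→{6,8,10}; (11,4)→{4,9}. Safe: 3, 11. Place at column 3.
Row 7: attacked by (1,2)→{2,8}; (2,6)→{1,6,11}; (3,10)→{6,10}; (4,7)→{4,7,10}; (5,1)→{1,3}; (6,3)→{2,3,4}; (8,8)→{7,8,9}; (11,4)→{4,8}. Safe: 5. Place at column 5.
Row 9: attacked by (1,2)→{2,10}; (2,6)→{6}; (3,10)→{4,10}; (4,7)→{2,7}; (5,1)→{1,5}; (6,3)→{3,6}; (7,5)→{3,5,7}; (8,8)→{7,8,9}; (11,4)→{2,4,6}. Safe: 11. Place at column 11.
Row 10: attacked by (1,2)→{2,11}; (2,6)→{6}; (3,10)→{3,10}; (4,7)→{1,7}; (5,1)→{1,6}; (6,3)→{3,7}; (7,5)→{2,5,8}; (8,8)→{6,8,10}; (9,11)→{10,11}; (11,4)→{3,4,5}. Safe: 9. Place at column 9.
Columns [2, 6, 10, 7, 1, 3, 5, 8, 11, 9, 4], r−c [-1, -4, -7, -3, 4, 3, 2, 0, -2, 1, 7], r+c [3, 8, 13, 11, 6, 9, 12, 16, 20, 19, 15] are all distinct, so no two queens attack.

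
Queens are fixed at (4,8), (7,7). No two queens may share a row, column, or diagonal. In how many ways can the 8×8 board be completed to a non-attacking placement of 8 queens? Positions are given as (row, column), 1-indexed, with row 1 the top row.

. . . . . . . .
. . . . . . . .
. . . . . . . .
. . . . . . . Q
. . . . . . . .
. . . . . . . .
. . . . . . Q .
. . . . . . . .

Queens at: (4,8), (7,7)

4

Branch on row 1: col 2 → 1; col 3 → 1; col 4 → 1; col 6 → 1.
Sum: 1 + 1 + 1 + 1 = 4.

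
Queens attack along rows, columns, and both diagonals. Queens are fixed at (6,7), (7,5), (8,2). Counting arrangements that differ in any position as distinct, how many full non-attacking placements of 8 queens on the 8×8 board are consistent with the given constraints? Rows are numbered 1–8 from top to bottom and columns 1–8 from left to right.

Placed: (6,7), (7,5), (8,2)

Branch on row 1: col 1 → 0; col 3 → 1; col 4 → 1; col 6 → 0; col 8 → 0.
Sum: 0 + 1 + 1 + 0 + 0 = 2.

2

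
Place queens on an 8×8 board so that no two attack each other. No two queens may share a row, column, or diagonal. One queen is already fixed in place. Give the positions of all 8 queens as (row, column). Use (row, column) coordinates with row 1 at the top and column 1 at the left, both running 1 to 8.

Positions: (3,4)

Row 1: attacked by (3,4)→{2,4,6}. Safe: 1, 3, 5, 7, 8. Place at column 1.
Row 2: attacked by (1,1)→{1,2}; (3,4)→{3,4,5}. Safe: 6, 7, 8. Place at column 7.
Row 4: attacked by (1,1)→{1,4}; (2,7)→{5,7}; (3,4)→{3,4,5}. Safe: 2, 6, 8. Place at column 6.
Row 5: attacked by (1,1)→{1,5}; (2,7)→{4,7}; (3,4)→{2,4,6}; (4,6)→{5,6,7}. Safe: 3, 8. Place at column 8.
Row 6: attacked by (1,1)→{1,6}; (2,7)→{3,7}; (3,4)→{1,4,7}; (4,6)→{4,6,8}; (5,8)→{7,8}. Safe: 2, 5. Place at column 2.
Row 7: attacked by (1,1)→{1,7}; (2,7)→{2,7}; (3,4)→{4,8}; (4,6)→{3,6}; (5,8)→{6,8}; (6,2)→{1,2,3}. Safe: 5. Place at column 5.
Row 8: attacked by (1,1)→{1,8}; (2,7)→{1,7}; (3,4)→{4}; (4,6)→{2,6}; (5,8)→{5,8}; (6,2)→{2,4}; (7,5)→{4,5,6}. Safe: 3. Place at column 3.
Columns [1, 7, 4, 6, 8, 2, 5, 3], r−c [0, -5, -1, -2, -3, 4, 2, 5], r+c [2, 9, 7, 10, 13, 8, 12, 11] are all distinct, so no two queens attack.

(1,1) (2,7) (3,4) (4,6) (5,8) (6,2) (7,5) (8,3)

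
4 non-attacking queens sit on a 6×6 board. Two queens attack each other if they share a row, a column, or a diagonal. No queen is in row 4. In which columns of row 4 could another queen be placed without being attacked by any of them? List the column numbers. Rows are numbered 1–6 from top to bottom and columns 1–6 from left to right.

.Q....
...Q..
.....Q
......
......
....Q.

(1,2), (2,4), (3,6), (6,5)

(1,2) attacks row 4 at column 2 and diagonals 5.
(2,4) attacks row 4 at column 4 and diagonals 2, 6.
(3,6) attacks row 4 at column 6 and diagonals 5.
(6,5) attacks row 4 at column 5 and diagonals 3.
Attacked columns: {2, 3, 4, 5, 6}. Safe: {1}.

columns 1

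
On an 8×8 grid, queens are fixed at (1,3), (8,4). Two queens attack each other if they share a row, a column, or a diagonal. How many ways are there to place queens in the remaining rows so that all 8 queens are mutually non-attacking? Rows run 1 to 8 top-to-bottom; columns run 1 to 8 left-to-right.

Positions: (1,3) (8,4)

3

Branch on row 2: col 1 → 0; col 5 → 0; col 6 → 3; col 7 → 0; col 8 → 0.
Sum: 0 + 0 + 3 + 0 + 0 = 3.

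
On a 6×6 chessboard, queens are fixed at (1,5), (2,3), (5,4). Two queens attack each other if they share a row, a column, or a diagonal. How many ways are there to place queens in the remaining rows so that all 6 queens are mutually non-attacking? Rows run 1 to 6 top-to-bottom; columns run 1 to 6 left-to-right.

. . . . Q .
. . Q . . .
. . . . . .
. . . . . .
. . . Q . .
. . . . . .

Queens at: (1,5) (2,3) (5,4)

1

Branch on row 3: col 1 → 1.
Sum: 1 = 1.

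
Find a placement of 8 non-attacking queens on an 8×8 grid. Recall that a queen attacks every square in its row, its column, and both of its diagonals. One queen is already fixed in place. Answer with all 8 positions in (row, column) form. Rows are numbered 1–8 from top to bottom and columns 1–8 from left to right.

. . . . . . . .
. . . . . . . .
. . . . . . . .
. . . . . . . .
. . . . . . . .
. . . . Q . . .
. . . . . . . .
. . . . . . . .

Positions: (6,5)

Row 1: attacked by (6,5)→{5}. Safe: 1, 2, 3, 4, 6, 7, 8. Place at column 2.
Row 2: attacked by (1,2)→{1,2,3}; (6,5)→{1,5}. Safe: 4, 6, 7, 8. Place at column 8.
Row 3: attacked by (1,2)→{2,4}; (2,8)→{7,8}; (6,5)→{2,5,8}. Safe: 1, 3, 6. Place at column 6.
Row 4: attacked by (1,2)→{2,5}; (2,8)→{6,8}; (3,6)→{5,6,7}; (6,5)→{3,5,7}. Safe: 1, 4. Place at column 1.
Row 5: attacked by (1,2)→{2,6}; (2,8)→{5,8}; (3,6)→{4,6,8}; (4,1)→{1,2}; (6,5)→{4,5,6}. Safe: 3, 7. Place at column 3.
Row 7: attacked by (1,2)→{2,8}; (2,8)→{3,8}; (3,6)→{2,6}; (4,1)→{1,4}; (5,3)→{1,3,5}; (6,5)→{4,5,6}. Safe: 7. Place at column 7.
Row 8: attacked by (1,2)→{2}; (2,8)→{2,8}; (3,6)→{1,6}; (4,1)→{1,5}; (5,3)→{3,6}; (6,5)→{3,5,7}; (7,7)→{6,7,8}. Safe: 4. Place at column 4.
Columns [2, 8, 6, 1, 3, 5, 7, 4], r−c [-1, -6, -3, 3, 2, 1, 0, 4], r+c [3, 10, 9, 5, 8, 11, 14, 12] are all distinct, so no two queens attack.

(1,2) (2,8) (3,6) (4,1) (5,3) (6,5) (7,7) (8,4)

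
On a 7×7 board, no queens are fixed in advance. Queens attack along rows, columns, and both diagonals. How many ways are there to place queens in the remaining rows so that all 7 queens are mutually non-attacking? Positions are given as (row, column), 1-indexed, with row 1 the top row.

40

Branch on row 1: col 1 → 4; col 2 → 7; col 3 → 6; col 4 → 6; col 5 → 6; col 6 → 7; col 7 → 4.
Sum: 4 + 7 + 6 + 6 + 6 + 7 + 4 = 40.
(This is the classic 7-queens count.)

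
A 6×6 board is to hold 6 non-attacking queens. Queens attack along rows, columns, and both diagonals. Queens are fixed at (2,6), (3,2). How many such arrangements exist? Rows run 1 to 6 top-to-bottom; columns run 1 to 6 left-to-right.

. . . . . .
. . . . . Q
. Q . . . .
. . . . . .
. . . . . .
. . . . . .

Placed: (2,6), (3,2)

1

Branch on row 1: col 1 → 0; col 3 → 1.
Sum: 0 + 1 = 1.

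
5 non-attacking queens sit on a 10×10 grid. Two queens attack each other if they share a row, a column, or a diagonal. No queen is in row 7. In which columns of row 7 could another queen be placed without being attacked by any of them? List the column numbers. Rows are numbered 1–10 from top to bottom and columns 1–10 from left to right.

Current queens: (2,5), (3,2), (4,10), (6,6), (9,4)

columns 1, 3, 8, 9

(2,5) attacks row 7 at column 5 and diagonals 10.
(3,2) attacks row 7 at column 2 and diagonals 6.
(4,10) attacks row 7 at column 10 and diagonals 7.
(6,6) attacks row 7 at column 6 and diagonals 5, 7.
(9,4) attacks row 7 at column 4 and diagonals 2, 6.
Attacked columns: {2, 4, 5, 6, 7, 10}. Safe: {1, 3, 8, 9}.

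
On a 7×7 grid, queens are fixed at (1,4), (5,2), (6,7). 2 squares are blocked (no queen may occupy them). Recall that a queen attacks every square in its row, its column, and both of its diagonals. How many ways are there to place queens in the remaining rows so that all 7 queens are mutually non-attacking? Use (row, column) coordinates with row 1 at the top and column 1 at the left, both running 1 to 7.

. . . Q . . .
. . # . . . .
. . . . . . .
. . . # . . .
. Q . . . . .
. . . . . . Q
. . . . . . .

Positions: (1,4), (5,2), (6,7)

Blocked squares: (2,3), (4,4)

Branch on row 2: col 1 → 1; col 6 → 0.
Sum: 1 + 0 = 1.

1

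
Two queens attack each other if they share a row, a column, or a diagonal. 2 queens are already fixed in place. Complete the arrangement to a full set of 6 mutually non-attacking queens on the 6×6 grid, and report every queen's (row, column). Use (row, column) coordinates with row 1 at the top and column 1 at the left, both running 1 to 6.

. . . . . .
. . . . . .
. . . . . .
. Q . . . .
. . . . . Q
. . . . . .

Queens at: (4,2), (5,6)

Row 1: attacked by (4,2)→{2,5}; (5,6)→{2,6}. Safe: 1, 3, 4. Place at column 4.
Row 2: attacked by (1,4)→{3,4,5}; (4,2)→{2,4}; (5,6)→{3,6}. Safe: 1. Place at column 1.
Row 3: attacked by (1,4)→{2,4,6}; (2,1)→{1,2}; (4,2)→{1,2,3}; (5,6)→{4,6}. Safe: 5. Place at column 5.
Row 6: attacked by (1,4)→{4}; (2,1)→{1,5}; (3,5)→{2,5}; (4,2)→{2,4}; (5,6)→{5,6}. Safe: 3. Place at column 3.
Columns [4, 1, 5, 2, 6, 3], r−c [-3, 1, -2, 2, -1, 3], r+c [5, 3, 8, 6, 11, 9] are all distinct, so no two queens attack.

(1,4) (2,1) (3,5) (4,2) (5,6) (6,3)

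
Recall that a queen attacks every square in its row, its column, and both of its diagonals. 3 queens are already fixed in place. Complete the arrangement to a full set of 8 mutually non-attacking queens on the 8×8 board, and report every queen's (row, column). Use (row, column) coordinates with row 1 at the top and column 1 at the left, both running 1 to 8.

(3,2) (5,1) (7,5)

Row 1: attacked by (3,2)→{2,4}; (5,1)→{1,5}; (7,5)→{5}. Safe: 3, 6, 7, 8. Place at column 6.
Row 2: attacked by (1,6)→{5,6,7}; (3,2)→{1,2,3}; (5,1)→{1,4}; (7,5)→{5}. Safe: 8. Place at column 8.
Row 4: attacked by (1,6)→{3,6}; (2,8)→{6,8}; (3,2)→{1,2,3}; (5,1)→{1,2}; (7,5)→{2,5,8}. Safe: 4, 7. Place at column 4.
Row 6: attacked by (1,6)→{1,6}; (2,8)→{4,8}; (3,2)→{2,5}; (4,4)→{2,4,6}; (5,1)→{1,2}; (7,5)→{4,5,6}. Safe: 3, 7. Place at column 7.
Row 8: attacked by (1,6)→{6}; (2,8)→{2,8}; (3,2)→{2,7}; (4,4)→{4,8}; (5,1)→{1,4}; (6,7)→{5,7}; (7,5)→{4,5,6}. Safe: 3. Place at column 3.
Columns [6, 8, 2, 4, 1, 7, 5, 3], r−c [-5, -6, 1, 0, 4, -1, 2, 5], r+c [7, 10, 5, 8, 6, 13, 12, 11] are all distinct, so no two queens attack.

(1,6) (2,8) (3,2) (4,4) (5,1) (6,7) (7,5) (8,3)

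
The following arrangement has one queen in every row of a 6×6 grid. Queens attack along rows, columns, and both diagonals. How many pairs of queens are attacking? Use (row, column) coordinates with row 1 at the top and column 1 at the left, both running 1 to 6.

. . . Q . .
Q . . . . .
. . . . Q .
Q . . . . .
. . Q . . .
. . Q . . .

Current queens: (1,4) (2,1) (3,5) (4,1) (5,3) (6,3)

5

Same column: (2,1)–(4,1) (column 1); (5,3)–(6,3) (column 3).
Same diagonal: (1,4)–(4,1) (|1−4| = |4−1| = 3); (3,5)–(5,3) (|3−5| = |5−3| = 2); (4,1)–(6,3) (|4−6| = |1−3| = 2).
Total attacking pairs: 5.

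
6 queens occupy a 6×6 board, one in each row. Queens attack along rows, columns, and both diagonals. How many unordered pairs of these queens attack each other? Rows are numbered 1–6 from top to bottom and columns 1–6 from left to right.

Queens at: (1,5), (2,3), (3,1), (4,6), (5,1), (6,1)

4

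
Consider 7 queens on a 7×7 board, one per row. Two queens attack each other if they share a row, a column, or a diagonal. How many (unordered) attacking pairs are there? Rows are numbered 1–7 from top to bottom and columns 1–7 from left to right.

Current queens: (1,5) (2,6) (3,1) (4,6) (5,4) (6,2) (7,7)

Same column: (2,6)–(4,6) (column 6).
Same diagonal: (1,5)–(2,6) (|1−2| = |5−6| = 1); (2,6)–(6,2) (|2−6| = |6−2| = 4).
Total attacking pairs: 3.

3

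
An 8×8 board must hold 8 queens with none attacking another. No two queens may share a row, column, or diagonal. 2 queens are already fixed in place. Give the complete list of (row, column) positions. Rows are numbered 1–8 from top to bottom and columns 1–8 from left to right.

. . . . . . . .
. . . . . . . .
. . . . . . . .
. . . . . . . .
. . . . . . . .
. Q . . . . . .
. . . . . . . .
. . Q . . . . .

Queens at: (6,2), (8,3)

(1,5) (2,8) (3,4) (4,1) (5,7) (6,2) (7,6) (8,3)

Row 1: attacked by (6,2)→{2,7}; (8,3)→{3}. Safe: 1, 4, 5, 6, 8. Place at column 5.
Row 2: attacked by (1,5)→{4,5,6}; (6,2)→{2,6}; (8,3)→{3}. Safe: 1, 7, 8. Place at column 8.
Row 3: attacked by (1,5)→{3,5,7}; (2,8)→{7,8}; (6,2)→{2,5}; (8,3)→{3,8}. Safe: 1, 4, 6. Place at column 4.
Row 4: attacked by (1,5)→{2,5,8}; (2,8)→{6,8}; (3,4)→{3,4,5}; (6,2)→{2,4}; (8,3)→{3,7}. Safe: 1. Place at column 1.
Row 5: attacked by (1,5)→{1,5}; (2,8)→{5,8}; (3,4)→{2,4,6}; (4,1)→{1,2}; (6,2)→{1,2,3}; (8,3)→{3,6}. Safe: 7. Place at column 7.
Row 7: attacked by (1,5)→{5}; (2,8)→{3,8}; (3,4)→{4,8}; (4,1)→{1,4}; (5,7)→{5,7}; (6,2)→{1,2,3}; (8,3)→{2,3,4}. Safe: 6. Place at column 6.
Columns [5, 8, 4, 1, 7, 2, 6, 3], r−c [-4, -6, -1, 3, -2, 4, 1, 5], r+c [6, 10, 7, 5, 12, 8, 13, 11] are all distinct, so no two queens attack.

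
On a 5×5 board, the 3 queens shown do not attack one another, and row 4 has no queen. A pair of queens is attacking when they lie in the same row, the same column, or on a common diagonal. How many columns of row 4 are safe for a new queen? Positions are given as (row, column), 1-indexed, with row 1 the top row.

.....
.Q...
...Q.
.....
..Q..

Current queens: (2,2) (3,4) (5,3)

(2,2) attacks row 4 at column 2 and diagonals 4.
(3,4) attacks row 4 at column 4 and diagonals 3, 5.
(5,3) attacks row 4 at column 3 and diagonals 2, 4.
Attacked columns: {2, 3, 4, 5}. Safe: {1}.

1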